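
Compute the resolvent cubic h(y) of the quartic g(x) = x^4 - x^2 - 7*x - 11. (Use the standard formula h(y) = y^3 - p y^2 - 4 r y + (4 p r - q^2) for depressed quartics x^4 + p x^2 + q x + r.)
h(y) = y^3 + y^2 + 44*y - 5

Identify coefficients: p = -1, q = -7, r = -11.
Plug into h(y) = y^3 - p y^2 - 4 r y + (4 p r - q^2):
  h(y) = y^3 - (-1) y^2 - 4*(-11) y + (4*(-1)*(-11) - (-7)^2)
       = y^3 + (1) y^2 + (44) y + (-5).
Simplifying: h(y) = y^3 + y^2 + 44*y - 5.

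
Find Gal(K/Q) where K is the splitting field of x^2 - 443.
Gal(K/Q) = Z/2Z (cyclic of order 2)

x^2 - 443 is irreducible over Q since 443 is not a rational square. The splitting field Q(sqrt(443)) has degree 2 over Q, and its unique nontrivial automorphism is sqrt(443) ↦ -sqrt(443). Hence Gal(Q(sqrt(443))/Q) = Z/2Z.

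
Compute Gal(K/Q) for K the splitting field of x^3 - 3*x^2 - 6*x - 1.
Gal(K/Q) = A_3 (cyclic of order 3)

Compute the discriminant of x^3 + (-3)*x^2 + (-6)*x + (-1): Δ = 729. Since Δ is a perfect square (Δ = 27^2), the Galois group is contained in A_3. Irreducibility forces the group to be transitive on three roots, so Gal = A_3.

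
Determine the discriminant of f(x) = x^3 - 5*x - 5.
Δ = -175

For a depressed cubic x^3 + p x + q the discriminant is Δ = -4 p^3 - 27 q^2 = -4*(-5)^3 - 27*(-5)^2 = 500 - 675 = -175.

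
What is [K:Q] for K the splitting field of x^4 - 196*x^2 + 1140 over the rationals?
[K:Q] = 4

f factors as (x^2 - 6)(x^2 - 190); the splitting field is K = Q(sqrt(6), sqrt(190)). Since 6, 190, and 1140 are all non-squares in Q, the three subfields Q(sqrt(6)), Q(sqrt(190)), Q(sqrt(1140)) are distinct degree-2 extensions, so [K:Q] = 4 (Klein four Galois group).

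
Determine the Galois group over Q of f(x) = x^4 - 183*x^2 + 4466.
Gal(K/Q) = V_4 (Klein four-group, Z/2Z × Z/2Z)

f factors as (x^2 - 154)(x^2 - 29), so the splitting field is K = Q(sqrt(154), sqrt(29)). The elements 154, 29, 4466 are all non-squares in Q, so sqrt(154) and sqrt(29) generate independent quadratic extensions. Thus [K:Q] = 4 and Gal(K/Q) is generated by the two order-2 automorphisms sqrt(154) ↦ -sqrt(154) and sqrt(29) ↦ -sqrt(29), giving V_4.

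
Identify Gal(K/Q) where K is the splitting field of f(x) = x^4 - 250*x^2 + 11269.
Gal(K/Q) = V_4 (Klein four-group, Z/2Z × Z/2Z)

f factors as (x^2 - 59)(x^2 - 191), so the splitting field is K = Q(sqrt(59), sqrt(191)). The elements 59, 191, 11269 are all non-squares in Q, so sqrt(59) and sqrt(191) generate independent quadratic extensions. Thus [K:Q] = 4 and Gal(K/Q) is generated by the two order-2 automorphisms sqrt(59) ↦ -sqrt(59) and sqrt(191) ↦ -sqrt(191), giving V_4.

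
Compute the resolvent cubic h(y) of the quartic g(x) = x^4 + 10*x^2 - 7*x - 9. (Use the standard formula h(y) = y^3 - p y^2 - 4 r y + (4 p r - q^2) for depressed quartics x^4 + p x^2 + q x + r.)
h(y) = y^3 - 10*y^2 + 36*y - 409

Identify coefficients: p = 10, q = -7, r = -9.
Plug into h(y) = y^3 - p y^2 - 4 r y + (4 p r - q^2):
  h(y) = y^3 - (10) y^2 - 4*(-9) y + (4*(10)*(-9) - (-7)^2)
       = y^3 + (-10) y^2 + (36) y + (-409).
Simplifying: h(y) = y^3 - 10*y^2 + 36*y - 409.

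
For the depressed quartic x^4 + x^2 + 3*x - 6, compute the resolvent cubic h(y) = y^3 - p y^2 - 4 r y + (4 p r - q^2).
h(y) = y^3 - y^2 + 24*y - 33

Identify coefficients: p = 1, q = 3, r = -6.
Plug into h(y) = y^3 - p y^2 - 4 r y + (4 p r - q^2):
  h(y) = y^3 - (1) y^2 - 4*(-6) y + (4*(1)*(-6) - (3)^2)
       = y^3 + (-1) y^2 + (24) y + (-33).
Simplifying: h(y) = y^3 - y^2 + 24*y - 33.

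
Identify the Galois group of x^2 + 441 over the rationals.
Gal(K/Q) = Z/2Z (cyclic of order 2)

x^2 + 441 is irreducible over Q since -441 is not a rational square. The splitting field Q(sqrt(-441)) has degree 2 over Q, and its unique nontrivial automorphism is sqrt(-441) ↦ -sqrt(-441). Hence Gal(Q(sqrt(-441))/Q) = Z/2Z.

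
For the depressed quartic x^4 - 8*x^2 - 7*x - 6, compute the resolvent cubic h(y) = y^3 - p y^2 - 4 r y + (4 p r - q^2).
h(y) = y^3 + 8*y^2 + 24*y + 143

Identify coefficients: p = -8, q = -7, r = -6.
Plug into h(y) = y^3 - p y^2 - 4 r y + (4 p r - q^2):
  h(y) = y^3 - (-8) y^2 - 4*(-6) y + (4*(-8)*(-6) - (-7)^2)
       = y^3 + (8) y^2 + (24) y + (143).
Simplifying: h(y) = y^3 + 8*y^2 + 24*y + 143.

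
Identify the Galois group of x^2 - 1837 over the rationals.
Gal(K/Q) = Z/2Z (cyclic of order 2)

x^2 - 1837 is irreducible over Q since 1837 is not a rational square. The splitting field Q(sqrt(1837)) has degree 2 over Q, and its unique nontrivial automorphism is sqrt(1837) ↦ -sqrt(1837). Hence Gal(Q(sqrt(1837))/Q) = Z/2Z.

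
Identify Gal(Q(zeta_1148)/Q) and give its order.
|Gal(Q(zeta_1148)/Q)| = phi(1148) = 480; group ≅ (Z/1148Z)^* ≅ Z/2Z × Z/6Z × Z/40Z

The n-th cyclotomic polynomial Φ_1148(x) is the minimal polynomial of zeta_1148 over Q and has degree phi(1148) = 480. So Q(zeta_1148) is a degree-480 Galois extension with Galois group (Z/1148Z)^*. By CRT, (Z/1148Z)^* ≅ (Z/4Z)^* × (Z/7Z)^* × (Z/41Z)^*. Each prime-power unit group is (Z/4Z)^* ≅ Z/2Z; (Z/7Z)^* ≅ Z/6Z; (Z/41Z)^* ≅ Z/40Z. Hence Gal(Q(zeta_1148)/Q) ≅ Z/2Z × Z/6Z × Z/40Z.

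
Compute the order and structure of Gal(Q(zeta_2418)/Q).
|Gal(Q(zeta_2418)/Q)| = phi(2418) = 720; group ≅ (Z/2418Z)^* ≅ Z/2Z × Z/12Z × Z/30Z

The n-th cyclotomic polynomial Φ_2418(x) is the minimal polynomial of zeta_2418 over Q and has degree phi(2418) = 720. So Q(zeta_2418) is a degree-720 Galois extension with Galois group (Z/2418Z)^*. By CRT, (Z/2418Z)^* ≅ (Z/2Z)^* × (Z/3Z)^* × (Z/13Z)^* × (Z/31Z)^*. Each prime-power unit group is (Z/2Z)^* ≅ trivial group (order 1); (Z/3Z)^* ≅ Z/2Z; (Z/13Z)^* ≅ Z/12Z; (Z/31Z)^* ≅ Z/30Z. Hence Gal(Q(zeta_2418)/Q) ≅ Z/2Z × Z/12Z × Z/30Z.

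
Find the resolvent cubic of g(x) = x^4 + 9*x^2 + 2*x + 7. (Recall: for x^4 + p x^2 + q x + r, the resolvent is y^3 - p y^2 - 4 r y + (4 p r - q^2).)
h(y) = y^3 - 9*y^2 - 28*y + 248

Identify coefficients: p = 9, q = 2, r = 7.
Plug into h(y) = y^3 - p y^2 - 4 r y + (4 p r - q^2):
  h(y) = y^3 - (9) y^2 - 4*(7) y + (4*(9)*(7) - (2)^2)
       = y^3 + (-9) y^2 + (-28) y + (248).
Simplifying: h(y) = y^3 - 9*y^2 - 28*y + 248.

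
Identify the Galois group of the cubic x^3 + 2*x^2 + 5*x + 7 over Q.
Gal(K/Q) = S_3 (symmetric group of order 6)

Compute the discriminant of x^3 + (2)*x^2 + (5)*x + (7): Δ = -687. Since Δ is not a rational square, the Galois group is not contained in A_3; it must be the full S_3 (irreducibility of the cubic rules out anything smaller).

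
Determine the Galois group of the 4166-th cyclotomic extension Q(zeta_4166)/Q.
|Gal(Q(zeta_4166)/Q)| = phi(4166) = 2082; group ≅ (Z/4166Z)^* ≅ Z/2082Z

The n-th cyclotomic polynomial Φ_4166(x) is the minimal polynomial of zeta_4166 over Q and has degree phi(4166) = 2082. So Q(zeta_4166) is a degree-2082 Galois extension with Galois group (Z/4166Z)^*. By CRT, (Z/4166Z)^* ≅ (Z/2Z)^* × (Z/2083Z)^*. Each prime-power unit group is (Z/2Z)^* ≅ trivial group (order 1); (Z/2083Z)^* ≅ Z/2082Z. Hence Gal(Q(zeta_4166)/Q) ≅ Z/2082Z.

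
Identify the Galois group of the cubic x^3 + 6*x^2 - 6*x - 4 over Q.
Gal(K/Q) = S_3 (symmetric group of order 6)

Compute the discriminant of x^3 + (6)*x^2 + (-6)*x + (-4): Δ = 7776. Since Δ is not a rational square, the Galois group is not contained in A_3; it must be the full S_3 (irreducibility of the cubic rules out anything smaller).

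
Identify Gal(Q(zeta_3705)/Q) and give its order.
|Gal(Q(zeta_3705)/Q)| = phi(3705) = 1728; group ≅ (Z/3705Z)^* ≅ Z/2Z × Z/4Z × Z/12Z × Z/18Z

The n-th cyclotomic polynomial Φ_3705(x) is the minimal polynomial of zeta_3705 over Q and has degree phi(3705) = 1728. So Q(zeta_3705) is a degree-1728 Galois extension with Galois group (Z/3705Z)^*. By CRT, (Z/3705Z)^* ≅ (Z/3Z)^* × (Z/5Z)^* × (Z/13Z)^* × (Z/19Z)^*. Each prime-power unit group is (Z/3Z)^* ≅ Z/2Z; (Z/5Z)^* ≅ Z/4Z; (Z/13Z)^* ≅ Z/12Z; (Z/19Z)^* ≅ Z/18Z. Hence Gal(Q(zeta_3705)/Q) ≅ Z/2Z × Z/4Z × Z/12Z × Z/18Z.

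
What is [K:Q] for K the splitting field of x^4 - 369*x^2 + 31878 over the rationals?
[K:Q] = 4

f factors as (x^2 - 138)(x^2 - 231); the splitting field is K = Q(sqrt(138), sqrt(231)). Since 138, 231, and 31878 are all non-squares in Q, the three subfields Q(sqrt(138)), Q(sqrt(231)), Q(sqrt(31878)) are distinct degree-2 extensions, so [K:Q] = 4 (Klein four Galois group).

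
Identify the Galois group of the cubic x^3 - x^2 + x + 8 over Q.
Gal(K/Q) = S_3 (symmetric group of order 6)

Compute the discriminant of x^3 + (-1)*x^2 + (1)*x + (8): Δ = -1843. Since Δ is not a rational square, the Galois group is not contained in A_3; it must be the full S_3 (irreducibility of the cubic rules out anything smaller).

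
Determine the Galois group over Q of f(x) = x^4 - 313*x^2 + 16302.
Gal(K/Q) = V_4 (Klein four-group, Z/2Z × Z/2Z)

f factors as (x^2 - 247)(x^2 - 66), so the splitting field is K = Q(sqrt(247), sqrt(66)). The elements 247, 66, 16302 are all non-squares in Q, so sqrt(247) and sqrt(66) generate independent quadratic extensions. Thus [K:Q] = 4 and Gal(K/Q) is generated by the two order-2 automorphisms sqrt(247) ↦ -sqrt(247) and sqrt(66) ↦ -sqrt(66), giving V_4.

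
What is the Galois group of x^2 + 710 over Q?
Gal(K/Q) = Z/2Z (cyclic of order 2)

x^2 + 710 is irreducible over Q since -710 is not a rational square. The splitting field Q(sqrt(-710)) has degree 2 over Q, and its unique nontrivial automorphism is sqrt(-710) ↦ -sqrt(-710). Hence Gal(Q(sqrt(-710))/Q) = Z/2Z.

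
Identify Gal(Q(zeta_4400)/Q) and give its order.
|Gal(Q(zeta_4400)/Q)| = phi(4400) = 1600; group ≅ (Z/4400Z)^* ≅ Z/2Z × Z/4Z × Z/10Z × Z/20Z

The n-th cyclotomic polynomial Φ_4400(x) is the minimal polynomial of zeta_4400 over Q and has degree phi(4400) = 1600. So Q(zeta_4400) is a degree-1600 Galois extension with Galois group (Z/4400Z)^*. By CRT, (Z/4400Z)^* ≅ (Z/16Z)^* × (Z/25Z)^* × (Z/11Z)^*. Each prime-power unit group is (Z/16Z)^* ≅ Z/2Z × Z/4Z; (Z/25Z)^* ≅ Z/20Z; (Z/11Z)^* ≅ Z/10Z. Hence Gal(Q(zeta_4400)/Q) ≅ Z/2Z × Z/4Z × Z/10Z × Z/20Z.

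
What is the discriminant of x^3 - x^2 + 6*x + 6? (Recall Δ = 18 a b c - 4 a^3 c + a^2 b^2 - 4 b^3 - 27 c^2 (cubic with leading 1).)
Δ = -2424

For x^3 + a x^2 + b x + c the discriminant is Δ = 18 a b c - 4 a^3 c + a^2 b^2 - 4 b^3 - 27 c^2.
Plug a = -1, b = 6, c = 6:
  18*(-1)*(6)*(6) - 4*(-1)^3*(6) + (-1)^2*(6)^2 - 4*(6)^3 - 27*(6)^2
  = -648 + (24) + 36 + (-864) + (-972)
  = -2424.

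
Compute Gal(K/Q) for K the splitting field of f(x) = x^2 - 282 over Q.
Gal(K/Q) = Z/2Z (cyclic of order 2)

x^2 - 282 is irreducible over Q since 282 is not a rational square. The splitting field Q(sqrt(282)) has degree 2 over Q, and its unique nontrivial automorphism is sqrt(282) ↦ -sqrt(282). Hence Gal(Q(sqrt(282))/Q) = Z/2Z.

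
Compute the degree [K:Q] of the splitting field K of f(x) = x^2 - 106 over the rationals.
[K:Q] = 2

The polynomial x^2 - 106 is irreducible over Q since 106 is not a perfect square. Its splitting field is Q(sqrt(106)), which has degree 2 over Q.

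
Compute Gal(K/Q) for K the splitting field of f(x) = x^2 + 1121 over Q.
Gal(K/Q) = Z/2Z (cyclic of order 2)

x^2 + 1121 is irreducible over Q since -1121 is not a rational square. The splitting field Q(sqrt(-1121)) has degree 2 over Q, and its unique nontrivial automorphism is sqrt(-1121) ↦ -sqrt(-1121). Hence Gal(Q(sqrt(-1121))/Q) = Z/2Z.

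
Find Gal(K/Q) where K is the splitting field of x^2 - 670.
Gal(K/Q) = Z/2Z (cyclic of order 2)

x^2 - 670 is irreducible over Q since 670 is not a rational square. The splitting field Q(sqrt(670)) has degree 2 over Q, and its unique nontrivial automorphism is sqrt(670) ↦ -sqrt(670). Hence Gal(Q(sqrt(670))/Q) = Z/2Z.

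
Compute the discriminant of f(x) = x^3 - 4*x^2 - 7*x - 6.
Δ = -3376

For x^3 + a x^2 + b x + c the discriminant is Δ = 18 a b c - 4 a^3 c + a^2 b^2 - 4 b^3 - 27 c^2.
Plug a = -4, b = -7, c = -6:
  18*(-4)*(-7)*(-6) - 4*(-4)^3*(-6) + (-4)^2*(-7)^2 - 4*(-7)^3 - 27*(-6)^2
  = -3024 + (-1536) + 784 + (1372) + (-972)
  = -3376.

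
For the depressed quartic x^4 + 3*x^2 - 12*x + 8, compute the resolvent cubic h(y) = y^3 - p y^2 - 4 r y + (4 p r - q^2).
h(y) = y^3 - 3*y^2 - 32*y - 48

Identify coefficients: p = 3, q = -12, r = 8.
Plug into h(y) = y^3 - p y^2 - 4 r y + (4 p r - q^2):
  h(y) = y^3 - (3) y^2 - 4*(8) y + (4*(3)*(8) - (-12)^2)
       = y^3 + (-3) y^2 + (-32) y + (-48).
Simplifying: h(y) = y^3 - 3*y^2 - 32*y - 48.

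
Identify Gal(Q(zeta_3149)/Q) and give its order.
|Gal(Q(zeta_3149)/Q)| = phi(3149) = 3036; group ≅ (Z/3149Z)^* ≅ Z/46Z × Z/66Z

The n-th cyclotomic polynomial Φ_3149(x) is the minimal polynomial of zeta_3149 over Q and has degree phi(3149) = 3036. So Q(zeta_3149) is a degree-3036 Galois extension with Galois group (Z/3149Z)^*. By CRT, (Z/3149Z)^* ≅ (Z/47Z)^* × (Z/67Z)^*. Each prime-power unit group is (Z/47Z)^* ≅ Z/46Z; (Z/67Z)^* ≅ Z/66Z. Hence Gal(Q(zeta_3149)/Q) ≅ Z/46Z × Z/66Z.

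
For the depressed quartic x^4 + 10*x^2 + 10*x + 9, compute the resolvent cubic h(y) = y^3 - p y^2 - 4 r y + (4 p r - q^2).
h(y) = y^3 - 10*y^2 - 36*y + 260

Identify coefficients: p = 10, q = 10, r = 9.
Plug into h(y) = y^3 - p y^2 - 4 r y + (4 p r - q^2):
  h(y) = y^3 - (10) y^2 - 4*(9) y + (4*(10)*(9) - (10)^2)
       = y^3 + (-10) y^2 + (-36) y + (260).
Simplifying: h(y) = y^3 - 10*y^2 - 36*y + 260.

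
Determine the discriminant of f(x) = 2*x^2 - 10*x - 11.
Δ = 188

For a quadratic a x^2 + b x + c the discriminant is Δ = b^2 - 4ac = (-10)^2 - 4*(2)*(-11) = 100 - (-88) = 188.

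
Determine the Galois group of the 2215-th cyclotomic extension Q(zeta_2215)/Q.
|Gal(Q(zeta_2215)/Q)| = phi(2215) = 1768; group ≅ (Z/2215Z)^* ≅ Z/4Z × Z/442Z

The n-th cyclotomic polynomial Φ_2215(x) is the minimal polynomial of zeta_2215 over Q and has degree phi(2215) = 1768. So Q(zeta_2215) is a degree-1768 Galois extension with Galois group (Z/2215Z)^*. By CRT, (Z/2215Z)^* ≅ (Z/5Z)^* × (Z/443Z)^*. Each prime-power unit group is (Z/5Z)^* ≅ Z/4Z; (Z/443Z)^* ≅ Z/442Z. Hence Gal(Q(zeta_2215)/Q) ≅ Z/4Z × Z/442Z.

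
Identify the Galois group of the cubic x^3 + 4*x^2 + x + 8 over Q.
Gal(K/Q) = S_3 (symmetric group of order 6)

Compute the discriminant of x^3 + (4)*x^2 + (1)*x + (8): Δ = -3188. Since Δ is not a rational square, the Galois group is not contained in A_3; it must be the full S_3 (irreducibility of the cubic rules out anything smaller).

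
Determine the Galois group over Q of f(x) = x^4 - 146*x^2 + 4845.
Gal(K/Q) = V_4 (Klein four-group, Z/2Z × Z/2Z)

f factors as (x^2 - 51)(x^2 - 95), so the splitting field is K = Q(sqrt(51), sqrt(95)). The elements 51, 95, 4845 are all non-squares in Q, so sqrt(51) and sqrt(95) generate independent quadratic extensions. Thus [K:Q] = 4 and Gal(K/Q) is generated by the two order-2 automorphisms sqrt(51) ↦ -sqrt(51) and sqrt(95) ↦ -sqrt(95), giving V_4.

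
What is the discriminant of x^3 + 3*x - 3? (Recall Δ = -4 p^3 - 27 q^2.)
Δ = -351

For a depressed cubic x^3 + p x + q the discriminant is Δ = -4 p^3 - 27 q^2 = -4*(3)^3 - 27*(-3)^2 = -108 - 243 = -351.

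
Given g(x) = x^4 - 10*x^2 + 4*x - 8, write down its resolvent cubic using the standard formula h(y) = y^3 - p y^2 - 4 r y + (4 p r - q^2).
h(y) = y^3 + 10*y^2 + 32*y + 304

Identify coefficients: p = -10, q = 4, r = -8.
Plug into h(y) = y^3 - p y^2 - 4 r y + (4 p r - q^2):
  h(y) = y^3 - (-10) y^2 - 4*(-8) y + (4*(-10)*(-8) - (4)^2)
       = y^3 + (10) y^2 + (32) y + (304).
Simplifying: h(y) = y^3 + 10*y^2 + 32*y + 304.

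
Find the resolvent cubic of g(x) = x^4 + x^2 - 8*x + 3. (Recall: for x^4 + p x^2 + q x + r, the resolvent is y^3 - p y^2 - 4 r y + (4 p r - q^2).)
h(y) = y^3 - y^2 - 12*y - 52

Identify coefficients: p = 1, q = -8, r = 3.
Plug into h(y) = y^3 - p y^2 - 4 r y + (4 p r - q^2):
  h(y) = y^3 - (1) y^2 - 4*(3) y + (4*(1)*(3) - (-8)^2)
       = y^3 + (-1) y^2 + (-12) y + (-52).
Simplifying: h(y) = y^3 - y^2 - 12*y - 52.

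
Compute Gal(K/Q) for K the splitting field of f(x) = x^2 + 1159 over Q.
Gal(K/Q) = Z/2Z (cyclic of order 2)

x^2 + 1159 is irreducible over Q since -1159 is not a rational square. The splitting field Q(sqrt(-1159)) has degree 2 over Q, and its unique nontrivial automorphism is sqrt(-1159) ↦ -sqrt(-1159). Hence Gal(Q(sqrt(-1159))/Q) = Z/2Z.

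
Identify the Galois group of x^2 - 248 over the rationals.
Gal(K/Q) = Z/2Z (cyclic of order 2)

x^2 - 248 is irreducible over Q since 248 is not a rational square. The splitting field Q(sqrt(248)) has degree 2 over Q, and its unique nontrivial automorphism is sqrt(248) ↦ -sqrt(248). Hence Gal(Q(sqrt(248))/Q) = Z/2Z.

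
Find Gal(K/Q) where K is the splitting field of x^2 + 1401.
Gal(K/Q) = Z/2Z (cyclic of order 2)

x^2 + 1401 is irreducible over Q since -1401 is not a rational square. The splitting field Q(sqrt(-1401)) has degree 2 over Q, and its unique nontrivial automorphism is sqrt(-1401) ↦ -sqrt(-1401). Hence Gal(Q(sqrt(-1401))/Q) = Z/2Z.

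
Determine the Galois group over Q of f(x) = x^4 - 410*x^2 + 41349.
Gal(K/Q) = V_4 (Klein four-group, Z/2Z × Z/2Z)

f factors as (x^2 - 179)(x^2 - 231), so the splitting field is K = Q(sqrt(179), sqrt(231)). The elements 179, 231, 41349 are all non-squares in Q, so sqrt(179) and sqrt(231) generate independent quadratic extensions. Thus [K:Q] = 4 and Gal(K/Q) is generated by the two order-2 automorphisms sqrt(179) ↦ -sqrt(179) and sqrt(231) ↦ -sqrt(231), giving V_4.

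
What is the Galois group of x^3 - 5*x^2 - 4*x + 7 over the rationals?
Gal(K/Q) = S_3 (symmetric group of order 6)

Compute the discriminant of x^3 + (-5)*x^2 + (-4)*x + (7): Δ = 5353. Since Δ is not a rational square, the Galois group is not contained in A_3; it must be the full S_3 (irreducibility of the cubic rules out anything smaller).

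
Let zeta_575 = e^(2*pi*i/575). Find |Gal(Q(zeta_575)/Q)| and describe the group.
|Gal(Q(zeta_575)/Q)| = phi(575) = 440; group ≅ (Z/575Z)^* ≅ Z/20Z × Z/22Z

The n-th cyclotomic polynomial Φ_575(x) is the minimal polynomial of zeta_575 over Q and has degree phi(575) = 440. So Q(zeta_575) is a degree-440 Galois extension with Galois group (Z/575Z)^*. By CRT, (Z/575Z)^* ≅ (Z/25Z)^* × (Z/23Z)^*. Each prime-power unit group is (Z/25Z)^* ≅ Z/20Z; (Z/23Z)^* ≅ Z/22Z. Hence Gal(Q(zeta_575)/Q) ≅ Z/20Z × Z/22Z.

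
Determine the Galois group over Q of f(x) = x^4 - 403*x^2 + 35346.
Gal(K/Q) = V_4 (Klein four-group, Z/2Z × Z/2Z)

f factors as (x^2 - 274)(x^2 - 129), so the splitting field is K = Q(sqrt(274), sqrt(129)). The elements 274, 129, 35346 are all non-squares in Q, so sqrt(274) and sqrt(129) generate independent quadratic extensions. Thus [K:Q] = 4 and Gal(K/Q) is generated by the two order-2 automorphisms sqrt(274) ↦ -sqrt(274) and sqrt(129) ↦ -sqrt(129), giving V_4.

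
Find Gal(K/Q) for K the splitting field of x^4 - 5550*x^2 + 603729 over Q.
Gal(K/Q) = Z/2Z (cyclic of order 2)

f factors as (x^2 - 5439)(x^2 - 111), so the splitting field is K = Q(sqrt(5439), sqrt(111)). The squarefree part of 5439 is 111 and the squarefree part of 111 is also 111, so sqrt(5439) and sqrt(111) are both rational multiples of sqrt(111). Hence Q(sqrt(5439)) = Q(sqrt(111)) = Q(sqrt(111)), and the splitting field collapses to a single degree-2 extension with Galois group Z/2Z.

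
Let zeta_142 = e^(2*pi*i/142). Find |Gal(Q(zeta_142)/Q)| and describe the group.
|Gal(Q(zeta_142)/Q)| = phi(142) = 70; group ≅ (Z/142Z)^* ≅ Z/70Z

The n-th cyclotomic polynomial Φ_142(x) is the minimal polynomial of zeta_142 over Q and has degree phi(142) = 70. So Q(zeta_142) is a degree-70 Galois extension with Galois group (Z/142Z)^*. By CRT, (Z/142Z)^* ≅ (Z/2Z)^* × (Z/71Z)^*. Each prime-power unit group is (Z/2Z)^* ≅ trivial group (order 1); (Z/71Z)^* ≅ Z/70Z. Hence Gal(Q(zeta_142)/Q) ≅ Z/70Z.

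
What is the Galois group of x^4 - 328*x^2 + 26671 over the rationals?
Gal(K/Q) = V_4 (Klein four-group, Z/2Z × Z/2Z)

f factors as (x^2 - 179)(x^2 - 149), so the splitting field is K = Q(sqrt(179), sqrt(149)). The elements 179, 149, 26671 are all non-squares in Q, so sqrt(179) and sqrt(149) generate independent quadratic extensions. Thus [K:Q] = 4 and Gal(K/Q) is generated by the two order-2 automorphisms sqrt(179) ↦ -sqrt(179) and sqrt(149) ↦ -sqrt(149), giving V_4.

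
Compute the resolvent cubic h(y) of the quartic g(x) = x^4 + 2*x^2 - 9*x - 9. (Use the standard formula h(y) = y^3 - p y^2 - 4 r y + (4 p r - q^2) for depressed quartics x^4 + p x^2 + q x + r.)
h(y) = y^3 - 2*y^2 + 36*y - 153

Identify coefficients: p = 2, q = -9, r = -9.
Plug into h(y) = y^3 - p y^2 - 4 r y + (4 p r - q^2):
  h(y) = y^3 - (2) y^2 - 4*(-9) y + (4*(2)*(-9) - (-9)^2)
       = y^3 + (-2) y^2 + (36) y + (-153).
Simplifying: h(y) = y^3 - 2*y^2 + 36*y - 153.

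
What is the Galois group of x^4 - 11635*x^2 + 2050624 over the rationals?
Gal(K/Q) = Z/2Z (cyclic of order 2)

f factors as (x^2 - 179)(x^2 - 11456), so the splitting field is K = Q(sqrt(179), sqrt(11456)). The squarefree part of 179 is 179 and the squarefree part of 11456 is also 179, so sqrt(179) and sqrt(11456) are both rational multiples of sqrt(179). Hence Q(sqrt(179)) = Q(sqrt(11456)) = Q(sqrt(179)), and the splitting field collapses to a single degree-2 extension with Galois group Z/2Z.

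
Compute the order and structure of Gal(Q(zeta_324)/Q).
|Gal(Q(zeta_324)/Q)| = phi(324) = 108; group ≅ (Z/324Z)^* ≅ Z/2Z × Z/54Z

The n-th cyclotomic polynomial Φ_324(x) is the minimal polynomial of zeta_324 over Q and has degree phi(324) = 108. So Q(zeta_324) is a degree-108 Galois extension with Galois group (Z/324Z)^*. By CRT, (Z/324Z)^* ≅ (Z/4Z)^* × (Z/81Z)^*. Each prime-power unit group is (Z/4Z)^* ≅ Z/2Z; (Z/81Z)^* ≅ Z/54Z. Hence Gal(Q(zeta_324)/Q) ≅ Z/2Z × Z/54Z.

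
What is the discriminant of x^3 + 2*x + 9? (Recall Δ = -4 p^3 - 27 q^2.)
Δ = -2219

For a depressed cubic x^3 + p x + q the discriminant is Δ = -4 p^3 - 27 q^2 = -4*(2)^3 - 27*(9)^2 = -32 - 2187 = -2219.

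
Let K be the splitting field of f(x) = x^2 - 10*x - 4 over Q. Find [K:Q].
[K:Q] = 2

The discriminant of x^2 + (-10)*x + (-4) is b^2 - 4c = 100 - (-16) = 116. Since 116 is not a perfect square in Q, the polynomial is irreducible over Q. Its two roots generate a degree-2 extension, so [K:Q] = 2.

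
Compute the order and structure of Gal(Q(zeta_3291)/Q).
|Gal(Q(zeta_3291)/Q)| = phi(3291) = 2192; group ≅ (Z/3291Z)^* ≅ Z/2Z × Z/1096Z

The n-th cyclotomic polynomial Φ_3291(x) is the minimal polynomial of zeta_3291 over Q and has degree phi(3291) = 2192. So Q(zeta_3291) is a degree-2192 Galois extension with Galois group (Z/3291Z)^*. By CRT, (Z/3291Z)^* ≅ (Z/3Z)^* × (Z/1097Z)^*. Each prime-power unit group is (Z/3Z)^* ≅ Z/2Z; (Z/1097Z)^* ≅ Z/1096Z. Hence Gal(Q(zeta_3291)/Q) ≅ Z/2Z × Z/1096Z.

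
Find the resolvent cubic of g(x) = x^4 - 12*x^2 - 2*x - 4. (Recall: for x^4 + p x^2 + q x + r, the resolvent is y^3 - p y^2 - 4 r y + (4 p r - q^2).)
h(y) = y^3 + 12*y^2 + 16*y + 188

Identify coefficients: p = -12, q = -2, r = -4.
Plug into h(y) = y^3 - p y^2 - 4 r y + (4 p r - q^2):
  h(y) = y^3 - (-12) y^2 - 4*(-4) y + (4*(-12)*(-4) - (-2)^2)
       = y^3 + (12) y^2 + (16) y + (188).
Simplifying: h(y) = y^3 + 12*y^2 + 16*y + 188.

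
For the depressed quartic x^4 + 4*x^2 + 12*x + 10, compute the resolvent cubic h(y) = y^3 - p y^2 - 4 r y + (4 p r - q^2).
h(y) = y^3 - 4*y^2 - 40*y + 16

Identify coefficients: p = 4, q = 12, r = 10.
Plug into h(y) = y^3 - p y^2 - 4 r y + (4 p r - q^2):
  h(y) = y^3 - (4) y^2 - 4*(10) y + (4*(4)*(10) - (12)^2)
       = y^3 + (-4) y^2 + (-40) y + (16).
Simplifying: h(y) = y^3 - 4*y^2 - 40*y + 16.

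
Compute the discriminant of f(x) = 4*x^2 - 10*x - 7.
Δ = 212

For a quadratic a x^2 + b x + c the discriminant is Δ = b^2 - 4ac = (-10)^2 - 4*(4)*(-7) = 100 - (-112) = 212.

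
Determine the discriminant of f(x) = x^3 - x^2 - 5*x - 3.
Δ = 0

For x^3 + a x^2 + b x + c the discriminant is Δ = 18 a b c - 4 a^3 c + a^2 b^2 - 4 b^3 - 27 c^2.
Plug a = -1, b = -5, c = -3:
  18*(-1)*(-5)*(-3) - 4*(-1)^3*(-3) + (-1)^2*(-5)^2 - 4*(-5)^3 - 27*(-3)^2
  = -270 + (-12) + 25 + (500) + (-243)
  = 0.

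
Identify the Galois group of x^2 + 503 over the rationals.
Gal(K/Q) = Z/2Z (cyclic of order 2)

x^2 + 503 is irreducible over Q since -503 is not a rational square. The splitting field Q(sqrt(-503)) has degree 2 over Q, and its unique nontrivial automorphism is sqrt(-503) ↦ -sqrt(-503). Hence Gal(Q(sqrt(-503))/Q) = Z/2Z.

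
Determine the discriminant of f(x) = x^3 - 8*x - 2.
Δ = 1940

For a depressed cubic x^3 + p x + q the discriminant is Δ = -4 p^3 - 27 q^2 = -4*(-8)^3 - 27*(-2)^2 = 2048 - 108 = 1940.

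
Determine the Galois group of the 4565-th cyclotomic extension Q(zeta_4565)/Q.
|Gal(Q(zeta_4565)/Q)| = phi(4565) = 3280; group ≅ (Z/4565Z)^* ≅ Z/4Z × Z/10Z × Z/82Z

The n-th cyclotomic polynomial Φ_4565(x) is the minimal polynomial of zeta_4565 over Q and has degree phi(4565) = 3280. So Q(zeta_4565) is a degree-3280 Galois extension with Galois group (Z/4565Z)^*. By CRT, (Z/4565Z)^* ≅ (Z/5Z)^* × (Z/11Z)^* × (Z/83Z)^*. Each prime-power unit group is (Z/5Z)^* ≅ Z/4Z; (Z/11Z)^* ≅ Z/10Z; (Z/83Z)^* ≅ Z/82Z. Hence Gal(Q(zeta_4565)/Q) ≅ Z/4Z × Z/10Z × Z/82Z.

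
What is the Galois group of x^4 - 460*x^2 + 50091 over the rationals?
Gal(K/Q) = V_4 (Klein four-group, Z/2Z × Z/2Z)

f factors as (x^2 - 177)(x^2 - 283), so the splitting field is K = Q(sqrt(177), sqrt(283)). The elements 177, 283, 50091 are all non-squares in Q, so sqrt(177) and sqrt(283) generate independent quadratic extensions. Thus [K:Q] = 4 and Gal(K/Q) is generated by the two order-2 automorphisms sqrt(177) ↦ -sqrt(177) and sqrt(283) ↦ -sqrt(283), giving V_4.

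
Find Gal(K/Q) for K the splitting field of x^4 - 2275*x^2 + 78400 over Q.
Gal(K/Q) = Z/2Z (cyclic of order 2)

f factors as (x^2 - 35)(x^2 - 2240), so the splitting field is K = Q(sqrt(35), sqrt(2240)). The squarefree part of 35 is 35 and the squarefree part of 2240 is also 35, so sqrt(35) and sqrt(2240) are both rational multiples of sqrt(35). Hence Q(sqrt(35)) = Q(sqrt(2240)) = Q(sqrt(35)), and the splitting field collapses to a single degree-2 extension with Galois group Z/2Z.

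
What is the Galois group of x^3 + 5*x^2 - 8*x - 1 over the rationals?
Gal(K/Q) = S_3 (symmetric group of order 6)

Compute the discriminant of x^3 + (5)*x^2 + (-8)*x + (-1): Δ = 4841. Since Δ is not a rational square, the Galois group is not contained in A_3; it must be the full S_3 (irreducibility of the cubic rules out anything smaller).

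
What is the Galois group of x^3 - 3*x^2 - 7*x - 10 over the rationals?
Gal(K/Q) = S_3 (symmetric group of order 6)

Compute the discriminant of x^3 + (-3)*x^2 + (-7)*x + (-10): Δ = -5747. Since Δ is not a rational square, the Galois group is not contained in A_3; it must be the full S_3 (irreducibility of the cubic rules out anything smaller).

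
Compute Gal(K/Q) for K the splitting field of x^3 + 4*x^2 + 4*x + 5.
Gal(K/Q) = S_3 (symmetric group of order 6)

Compute the discriminant of x^3 + (4)*x^2 + (4)*x + (5): Δ = -515. Since Δ is not a rational square, the Galois group is not contained in A_3; it must be the full S_3 (irreducibility of the cubic rules out anything smaller).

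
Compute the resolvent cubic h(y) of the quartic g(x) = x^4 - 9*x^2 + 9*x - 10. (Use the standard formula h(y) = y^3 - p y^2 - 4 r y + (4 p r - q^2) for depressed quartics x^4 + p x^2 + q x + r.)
h(y) = y^3 + 9*y^2 + 40*y + 279

Identify coefficients: p = -9, q = 9, r = -10.
Plug into h(y) = y^3 - p y^2 - 4 r y + (4 p r - q^2):
  h(y) = y^3 - (-9) y^2 - 4*(-10) y + (4*(-9)*(-10) - (9)^2)
       = y^3 + (9) y^2 + (40) y + (279).
Simplifying: h(y) = y^3 + 9*y^2 + 40*y + 279.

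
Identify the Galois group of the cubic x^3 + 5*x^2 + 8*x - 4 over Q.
Gal(K/Q) = S_3 (symmetric group of order 6)

Compute the discriminant of x^3 + (5)*x^2 + (8)*x + (-4): Δ = -1760. Since Δ is not a rational square, the Galois group is not contained in A_3; it must be the full S_3 (irreducibility of the cubic rules out anything smaller).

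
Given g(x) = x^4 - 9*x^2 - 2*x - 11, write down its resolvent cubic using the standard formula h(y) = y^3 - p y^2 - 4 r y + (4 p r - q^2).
h(y) = y^3 + 9*y^2 + 44*y + 392

Identify coefficients: p = -9, q = -2, r = -11.
Plug into h(y) = y^3 - p y^2 - 4 r y + (4 p r - q^2):
  h(y) = y^3 - (-9) y^2 - 4*(-11) y + (4*(-9)*(-11) - (-2)^2)
       = y^3 + (9) y^2 + (44) y + (392).
Simplifying: h(y) = y^3 + 9*y^2 + 44*y + 392.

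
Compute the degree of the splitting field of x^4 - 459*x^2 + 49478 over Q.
[K:Q] = 4

f factors as (x^2 - 286)(x^2 - 173); the splitting field is K = Q(sqrt(286), sqrt(173)). Since 286, 173, and 49478 are all non-squares in Q, the three subfields Q(sqrt(286)), Q(sqrt(173)), Q(sqrt(49478)) are distinct degree-2 extensions, so [K:Q] = 4 (Klein four Galois group).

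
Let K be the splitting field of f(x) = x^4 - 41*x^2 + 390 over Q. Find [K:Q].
[K:Q] = 4

f factors as (x^2 - 15)(x^2 - 26); the splitting field is K = Q(sqrt(15), sqrt(26)). Since 15, 26, and 390 are all non-squares in Q, the three subfields Q(sqrt(15)), Q(sqrt(26)), Q(sqrt(390)) are distinct degree-2 extensions, so [K:Q] = 4 (Klein four Galois group).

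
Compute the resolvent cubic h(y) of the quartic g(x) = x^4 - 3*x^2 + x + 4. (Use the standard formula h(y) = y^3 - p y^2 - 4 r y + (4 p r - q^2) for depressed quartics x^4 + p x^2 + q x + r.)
h(y) = y^3 + 3*y^2 - 16*y - 49

Identify coefficients: p = -3, q = 1, r = 4.
Plug into h(y) = y^3 - p y^2 - 4 r y + (4 p r - q^2):
  h(y) = y^3 - (-3) y^2 - 4*(4) y + (4*(-3)*(4) - (1)^2)
       = y^3 + (3) y^2 + (-16) y + (-49).
Simplifying: h(y) = y^3 + 3*y^2 - 16*y - 49.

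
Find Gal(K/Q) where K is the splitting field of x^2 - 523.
Gal(K/Q) = Z/2Z (cyclic of order 2)

x^2 - 523 is irreducible over Q since 523 is not a rational square. The splitting field Q(sqrt(523)) has degree 2 over Q, and its unique nontrivial automorphism is sqrt(523) ↦ -sqrt(523). Hence Gal(Q(sqrt(523))/Q) = Z/2Z.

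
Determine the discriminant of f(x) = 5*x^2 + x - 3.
Δ = 61

For a quadratic a x^2 + b x + c the discriminant is Δ = b^2 - 4ac = (1)^2 - 4*(5)*(-3) = 1 - (-60) = 61.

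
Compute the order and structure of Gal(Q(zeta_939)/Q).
|Gal(Q(zeta_939)/Q)| = phi(939) = 624; group ≅ (Z/939Z)^* ≅ Z/2Z × Z/312Z

The n-th cyclotomic polynomial Φ_939(x) is the minimal polynomial of zeta_939 over Q and has degree phi(939) = 624. So Q(zeta_939) is a degree-624 Galois extension with Galois group (Z/939Z)^*. By CRT, (Z/939Z)^* ≅ (Z/3Z)^* × (Z/313Z)^*. Each prime-power unit group is (Z/3Z)^* ≅ Z/2Z; (Z/313Z)^* ≅ Z/312Z. Hence Gal(Q(zeta_939)/Q) ≅ Z/2Z × Z/312Z.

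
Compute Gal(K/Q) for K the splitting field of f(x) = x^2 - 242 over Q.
Gal(K/Q) = Z/2Z (cyclic of order 2)

x^2 - 242 is irreducible over Q since 242 is not a rational square. The splitting field Q(sqrt(242)) has degree 2 over Q, and its unique nontrivial automorphism is sqrt(242) ↦ -sqrt(242). Hence Gal(Q(sqrt(242))/Q) = Z/2Z.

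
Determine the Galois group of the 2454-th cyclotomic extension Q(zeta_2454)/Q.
|Gal(Q(zeta_2454)/Q)| = phi(2454) = 816; group ≅ (Z/2454Z)^* ≅ Z/2Z × Z/408Z

The n-th cyclotomic polynomial Φ_2454(x) is the minimal polynomial of zeta_2454 over Q and has degree phi(2454) = 816. So Q(zeta_2454) is a degree-816 Galois extension with Galois group (Z/2454Z)^*. By CRT, (Z/2454Z)^* ≅ (Z/2Z)^* × (Z/3Z)^* × (Z/409Z)^*. Each prime-power unit group is (Z/2Z)^* ≅ trivial group (order 1); (Z/3Z)^* ≅ Z/2Z; (Z/409Z)^* ≅ Z/408Z. Hence Gal(Q(zeta_2454)/Q) ≅ Z/2Z × Z/408Z.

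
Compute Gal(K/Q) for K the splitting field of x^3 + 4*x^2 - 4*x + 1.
Gal(K/Q) = S_3 (symmetric group of order 6)

Compute the discriminant of x^3 + (4)*x^2 + (-4)*x + (1): Δ = -59. Since Δ is not a rational square, the Galois group is not contained in A_3; it must be the full S_3 (irreducibility of the cubic rules out anything smaller).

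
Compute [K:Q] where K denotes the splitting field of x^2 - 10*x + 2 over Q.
[K:Q] = 2

The discriminant of x^2 + (-10)*x + (2) is b^2 - 4c = 100 - (8) = 92. Since 92 is not a perfect square in Q, the polynomial is irreducible over Q. Its two roots generate a degree-2 extension, so [K:Q] = 2.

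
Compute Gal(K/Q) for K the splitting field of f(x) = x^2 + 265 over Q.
Gal(K/Q) = Z/2Z (cyclic of order 2)

x^2 + 265 is irreducible over Q since -265 is not a rational square. The splitting field Q(sqrt(-265)) has degree 2 over Q, and its unique nontrivial automorphism is sqrt(-265) ↦ -sqrt(-265). Hence Gal(Q(sqrt(-265))/Q) = Z/2Z.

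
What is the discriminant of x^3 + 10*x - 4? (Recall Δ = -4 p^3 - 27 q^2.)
Δ = -4432

For a depressed cubic x^3 + p x + q the discriminant is Δ = -4 p^3 - 27 q^2 = -4*(10)^3 - 27*(-4)^2 = -4000 - 432 = -4432.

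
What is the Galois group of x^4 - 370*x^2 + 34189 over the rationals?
Gal(K/Q) = V_4 (Klein four-group, Z/2Z × Z/2Z)

f factors as (x^2 - 191)(x^2 - 179), so the splitting field is K = Q(sqrt(191), sqrt(179)). The elements 191, 179, 34189 are all non-squares in Q, so sqrt(191) and sqrt(179) generate independent quadratic extensions. Thus [K:Q] = 4 and Gal(K/Q) is generated by the two order-2 automorphisms sqrt(191) ↦ -sqrt(191) and sqrt(179) ↦ -sqrt(179), giving V_4.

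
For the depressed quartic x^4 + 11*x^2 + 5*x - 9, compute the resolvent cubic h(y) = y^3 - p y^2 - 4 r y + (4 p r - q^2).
h(y) = y^3 - 11*y^2 + 36*y - 421

Identify coefficients: p = 11, q = 5, r = -9.
Plug into h(y) = y^3 - p y^2 - 4 r y + (4 p r - q^2):
  h(y) = y^3 - (11) y^2 - 4*(-9) y + (4*(11)*(-9) - (5)^2)
       = y^3 + (-11) y^2 + (36) y + (-421).
Simplifying: h(y) = y^3 - 11*y^2 + 36*y - 421.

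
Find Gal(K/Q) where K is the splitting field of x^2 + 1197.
Gal(K/Q) = Z/2Z (cyclic of order 2)

x^2 + 1197 is irreducible over Q since -1197 is not a rational square. The splitting field Q(sqrt(-1197)) has degree 2 over Q, and its unique nontrivial automorphism is sqrt(-1197) ↦ -sqrt(-1197). Hence Gal(Q(sqrt(-1197))/Q) = Z/2Z.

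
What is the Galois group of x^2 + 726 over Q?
Gal(K/Q) = Z/2Z (cyclic of order 2)

x^2 + 726 is irreducible over Q since -726 is not a rational square. The splitting field Q(sqrt(-726)) has degree 2 over Q, and its unique nontrivial automorphism is sqrt(-726) ↦ -sqrt(-726). Hence Gal(Q(sqrt(-726))/Q) = Z/2Z.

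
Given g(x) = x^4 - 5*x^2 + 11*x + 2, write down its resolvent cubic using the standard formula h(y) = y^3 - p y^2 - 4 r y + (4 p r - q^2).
h(y) = y^3 + 5*y^2 - 8*y - 161

Identify coefficients: p = -5, q = 11, r = 2.
Plug into h(y) = y^3 - p y^2 - 4 r y + (4 p r - q^2):
  h(y) = y^3 - (-5) y^2 - 4*(2) y + (4*(-5)*(2) - (11)^2)
       = y^3 + (5) y^2 + (-8) y + (-161).
Simplifying: h(y) = y^3 + 5*y^2 - 8*y - 161.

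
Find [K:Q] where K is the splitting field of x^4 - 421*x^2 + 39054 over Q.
[K:Q] = 4

f factors as (x^2 - 138)(x^2 - 283); the splitting field is K = Q(sqrt(138), sqrt(283)). Since 138, 283, and 39054 are all non-squares in Q, the three subfields Q(sqrt(138)), Q(sqrt(283)), Q(sqrt(39054)) are distinct degree-2 extensions, so [K:Q] = 4 (Klein four Galois group).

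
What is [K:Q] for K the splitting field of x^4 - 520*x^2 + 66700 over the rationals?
[K:Q] = 4

f factors as (x^2 - 290)(x^2 - 230); the splitting field is K = Q(sqrt(290), sqrt(230)). Since 290, 230, and 66700 are all non-squares in Q, the three subfields Q(sqrt(290)), Q(sqrt(230)), Q(sqrt(66700)) are distinct degree-2 extensions, so [K:Q] = 4 (Klein four Galois group).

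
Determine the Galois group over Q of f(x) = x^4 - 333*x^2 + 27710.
Gal(K/Q) = V_4 (Klein four-group, Z/2Z × Z/2Z)

f factors as (x^2 - 170)(x^2 - 163), so the splitting field is K = Q(sqrt(170), sqrt(163)). The elements 170, 163, 27710 are all non-squares in Q, so sqrt(170) and sqrt(163) generate independent quadratic extensions. Thus [K:Q] = 4 and Gal(K/Q) is generated by the two order-2 automorphisms sqrt(170) ↦ -sqrt(170) and sqrt(163) ↦ -sqrt(163), giving V_4.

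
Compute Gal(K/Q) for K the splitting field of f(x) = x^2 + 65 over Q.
Gal(K/Q) = Z/2Z (cyclic of order 2)

x^2 + 65 is irreducible over Q since -65 is not a rational square. The splitting field Q(sqrt(-65)) has degree 2 over Q, and its unique nontrivial automorphism is sqrt(-65) ↦ -sqrt(-65). Hence Gal(Q(sqrt(-65))/Q) = Z/2Z.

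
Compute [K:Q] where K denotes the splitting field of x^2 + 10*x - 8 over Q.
[K:Q] = 2

The discriminant of x^2 + (10)*x + (-8) is b^2 - 4c = 100 - (-32) = 132. Since 132 is not a perfect square in Q, the polynomial is irreducible over Q. Its two roots generate a degree-2 extension, so [K:Q] = 2.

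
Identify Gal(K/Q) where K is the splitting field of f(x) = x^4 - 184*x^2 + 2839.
Gal(K/Q) = V_4 (Klein four-group, Z/2Z × Z/2Z)

f factors as (x^2 - 167)(x^2 - 17), so the splitting field is K = Q(sqrt(167), sqrt(17)). The elements 167, 17, 2839 are all non-squares in Q, so sqrt(167) and sqrt(17) generate independent quadratic extensions. Thus [K:Q] = 4 and Gal(K/Q) is generated by the two order-2 automorphisms sqrt(167) ↦ -sqrt(167) and sqrt(17) ↦ -sqrt(17), giving V_4.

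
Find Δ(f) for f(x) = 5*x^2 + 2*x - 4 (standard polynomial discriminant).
Δ = 84

For a quadratic a x^2 + b x + c the discriminant is Δ = b^2 - 4ac = (2)^2 - 4*(5)*(-4) = 4 - (-80) = 84.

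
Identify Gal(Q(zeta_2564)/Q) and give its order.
|Gal(Q(zeta_2564)/Q)| = phi(2564) = 1280; group ≅ (Z/2564Z)^* ≅ Z/2Z × Z/640Z

The n-th cyclotomic polynomial Φ_2564(x) is the minimal polynomial of zeta_2564 over Q and has degree phi(2564) = 1280. So Q(zeta_2564) is a degree-1280 Galois extension with Galois group (Z/2564Z)^*. By CRT, (Z/2564Z)^* ≅ (Z/4Z)^* × (Z/641Z)^*. Each prime-power unit group is (Z/4Z)^* ≅ Z/2Z; (Z/641Z)^* ≅ Z/640Z. Hence Gal(Q(zeta_2564)/Q) ≅ Z/2Z × Z/640Z.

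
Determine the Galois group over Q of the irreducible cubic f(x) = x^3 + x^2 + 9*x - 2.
Gal(K/Q) = S_3 (symmetric group of order 6)

Compute the discriminant of x^3 + (1)*x^2 + (9)*x + (-2): Δ = -3259. Since Δ is not a rational square, the Galois group is not contained in A_3; it must be the full S_3 (irreducibility of the cubic rules out anything smaller).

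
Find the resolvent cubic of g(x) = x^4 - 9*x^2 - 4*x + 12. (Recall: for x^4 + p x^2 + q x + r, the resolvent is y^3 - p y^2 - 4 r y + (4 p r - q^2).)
h(y) = y^3 + 9*y^2 - 48*y - 448

Identify coefficients: p = -9, q = -4, r = 12.
Plug into h(y) = y^3 - p y^2 - 4 r y + (4 p r - q^2):
  h(y) = y^3 - (-9) y^2 - 4*(12) y + (4*(-9)*(12) - (-4)^2)
       = y^3 + (9) y^2 + (-48) y + (-448).
Simplifying: h(y) = y^3 + 9*y^2 - 48*y - 448.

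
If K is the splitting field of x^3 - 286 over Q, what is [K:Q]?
[K:Q] = 6

x^3 - 286 has one real root r = 286^(1/3) and two complex roots r*zeta_3, r*zeta_3^2 where zeta_3 = e^(2*pi*i/3). The splitting field is Q(r, zeta_3). [Q(r):Q] = 3 and [Q(zeta_3):Q] = 2 with gcd = 1, so [Q(r, zeta_3):Q] = 3 * 2 = 6.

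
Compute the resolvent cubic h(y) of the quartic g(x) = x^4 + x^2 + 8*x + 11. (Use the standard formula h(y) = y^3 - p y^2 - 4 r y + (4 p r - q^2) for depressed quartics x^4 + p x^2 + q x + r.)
h(y) = y^3 - y^2 - 44*y - 20

Identify coefficients: p = 1, q = 8, r = 11.
Plug into h(y) = y^3 - p y^2 - 4 r y + (4 p r - q^2):
  h(y) = y^3 - (1) y^2 - 4*(11) y + (4*(1)*(11) - (8)^2)
       = y^3 + (-1) y^2 + (-44) y + (-20).
Simplifying: h(y) = y^3 - y^2 - 44*y - 20.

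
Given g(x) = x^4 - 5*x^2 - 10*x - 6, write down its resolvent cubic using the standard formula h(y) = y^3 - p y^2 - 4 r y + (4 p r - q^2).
h(y) = y^3 + 5*y^2 + 24*y + 20

Identify coefficients: p = -5, q = -10, r = -6.
Plug into h(y) = y^3 - p y^2 - 4 r y + (4 p r - q^2):
  h(y) = y^3 - (-5) y^2 - 4*(-6) y + (4*(-5)*(-6) - (-10)^2)
       = y^3 + (5) y^2 + (24) y + (20).
Simplifying: h(y) = y^3 + 5*y^2 + 24*y + 20.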